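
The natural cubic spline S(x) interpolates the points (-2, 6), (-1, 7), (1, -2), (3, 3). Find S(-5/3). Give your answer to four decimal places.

Write M_i for S''(x_i). With h_i = 1, 2, 2 and divided differences Δ_i = 1, -9/2, 5/2, the continuity of S' gives the tridiagonal system
  1·M_0 + 6·M_1 + 2·M_2 = 6(Δ_1 - Δ_0) = -33
  2·M_1 + 8·M_2 + 2·M_3 = 6(Δ_2 - Δ_1) = 42
Natural end conditions: M_0 = M_3 = 0.
Solving the tridiagonal system: M_0 = 0, M_1 = -87/11, M_2 = 159/22, M_3 = 0.
On [-2, -1], S(x) = 6 + 51/22·(x + 2) + 0·(x + 2)² - 29/22·(x + 2)³.
With (x + 2) = 1/3: S(-5/3) = 1997/297.

6.7239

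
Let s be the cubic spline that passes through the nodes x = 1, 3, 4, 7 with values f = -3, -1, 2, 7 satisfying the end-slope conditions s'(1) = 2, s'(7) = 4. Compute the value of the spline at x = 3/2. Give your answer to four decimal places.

Write M_i for s''(x_i). With h_i = 2, 1, 3 and divided differences Δ_i = 1, 3, 5/3, the continuity of s' gives the tridiagonal system
  2·M_0 + 6·M_1 + 1·M_2 = 6(Δ_1 - Δ_0) = 12
  1·M_1 + 8·M_2 + 3·M_3 = 6(Δ_2 - Δ_1) = -8
Clamped end conditions give two more equations: 2h_0·M_0 + h_0·M_1 = 6(Δ_0 - s'(1)) = -6 and h_2·M_2 + 2h_2·M_3 = 6(s'(7) - Δ_2) = 14.
Hence M_0 = -23/7, M_1 = 25/7, M_2 = -20/7, M_3 = 79/21.
On [1, 3], s(x) = -3 + 2·(x - 1) - 23/14·(x - 1)² + 4/7·(x - 1)³.
With (x - 1) = 1/2: s(3/2) = -131/56.

-2.3393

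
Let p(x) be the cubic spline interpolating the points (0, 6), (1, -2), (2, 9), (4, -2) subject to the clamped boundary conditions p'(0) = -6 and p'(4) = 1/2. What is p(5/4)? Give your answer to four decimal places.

Put m_i = p'' at the i-th knot. Here h = (1, 1, 2) and Δ = (-8, 11, -11/2), so the interior equations h_(i-1)·m_(i-1) + 2(h_(i-1)+h_i)·m_i + h_i·m_(i+1) = 6(Δ_i − Δ_(i-1)) read
  1·m_0 + 4·m_1 + 1·m_2 = 6(Δ_1 - Δ_0) = 114
  1·m_1 + 6·m_2 + 2·m_3 = 6(Δ_2 - Δ_1) = -99
Clamped end conditions give two more equations: 2h_0·m_0 + h_0·m_1 = 6(Δ_0 - p'(0)) = -12 and h_2·m_2 + 2h_2·m_3 = 6(p'(4) - Δ_2) = 36.
Forward elimination and back-substitution give m_0 = -305/11, m_1 = 478/11, m_2 = -353/11, m_3 = 551/22.
On [1, 2], p(x) = -2 + 41/22·(x - 1) + 239/11·(x - 1)² - 277/22·(x - 1)³.
With (x - 1) = 1/4: p(5/4) = -525/1408.

-0.3729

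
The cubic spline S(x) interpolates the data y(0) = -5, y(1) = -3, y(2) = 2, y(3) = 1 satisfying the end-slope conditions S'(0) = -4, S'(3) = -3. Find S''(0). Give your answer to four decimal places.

16.6667

With m_i denoting the second derivative at x_i, h_i = 1, 1, 1, and Δ_i = (y_(i+1) − y_i)/h_i = 2, 5, -1:
  1·m_0 + 4·m_1 + 1·m_2 = 6(Δ_1 - Δ_0) = 18
  1·m_1 + 4·m_2 + 1·m_3 = 6(Δ_2 - Δ_1) = -36
Clamped end conditions give two more equations: 2h_0·m_0 + h_0·m_1 = 6(Δ_0 - S'(0)) = 36 and h_2·m_2 + 2h_2·m_3 = 6(S'(3) - Δ_2) = -12.
Solving: m_0 = 50/3, m_1 = 8/3, m_2 = -28/3, m_3 = -4/3.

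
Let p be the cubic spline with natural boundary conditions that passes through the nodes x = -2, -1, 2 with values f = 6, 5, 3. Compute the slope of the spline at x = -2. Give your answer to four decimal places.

Put M_i = p'' at the i-th knot. Here h = (1, 3) and Δ = (-1, -2/3), so the interior equations h_(i-1)·M_(i-1) + 2(h_(i-1)+h_i)·M_i + h_i·M_(i+1) = 6(Δ_i − Δ_(i-1)) read
  1·M_0 + 8·M_1 + 3·M_2 = 6(Δ_1 - Δ_0) = 2
Natural end conditions: M_0 = M_2 = 0.
Hence M_0 = 0, M_1 = 1/4, M_2 = 0.
On [-2, -1], p'(x) = b_0 + 2c_0·(x + 2) + 3d_0·(x + 2)² with b_0 = Δ_0 - h_0(2M_0 + M_1)/6 = -25/24, c_0 = M_0/2 = 0, d_0 = (M_1 - M_0)/(6h_0) = 1/24. So p'(-2) = -25/24.

-1.0417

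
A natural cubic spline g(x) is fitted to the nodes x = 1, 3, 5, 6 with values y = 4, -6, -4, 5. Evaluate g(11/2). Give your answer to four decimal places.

0.0568

Write M_i for g''(x_i). With h_i = 2, 2, 1 and divided differences Δ_i = -5, 1, 9, the continuity of g' gives the tridiagonal system
  2·M_0 + 8·M_1 + 2·M_2 = 6(Δ_1 - Δ_0) = 36
  2·M_1 + 6·M_2 + 1·M_3 = 6(Δ_2 - Δ_1) = 48
Natural end conditions: M_0 = M_3 = 0.
Hence M_0 = 0, M_1 = 30/11, M_2 = 78/11, M_3 = 0.
On [5, 6], g(x) = -4 + 73/11·(x - 5) + 39/11·(x - 5)² - 13/11·(x - 5)³.
With (x - 5) = 1/2: g(11/2) = 5/88.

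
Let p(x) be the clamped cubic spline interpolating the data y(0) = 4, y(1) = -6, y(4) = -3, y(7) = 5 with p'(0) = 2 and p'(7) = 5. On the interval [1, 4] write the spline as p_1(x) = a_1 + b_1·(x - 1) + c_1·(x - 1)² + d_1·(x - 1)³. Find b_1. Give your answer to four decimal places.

Put σ_i = p'' at the i-th knot. Here h = (1, 3, 3) and Δ = (-10, 1, 8/3), so the interior equations h_(i-1)·σ_(i-1) + 2(h_(i-1)+h_i)·σ_i + h_i·σ_(i+1) = 6(Δ_i − Δ_(i-1)) read
  1·σ_0 + 8·σ_1 + 3·σ_2 = 6(Δ_1 - Δ_0) = 66
  3·σ_1 + 12·σ_2 + 3·σ_3 = 6(Δ_2 - Δ_1) = 10
Clamped end conditions give two more equations: 2h_0·σ_0 + h_0·σ_1 = 6(Δ_0 - p'(0)) = -72 and h_2·σ_2 + 2h_2·σ_3 = 6(p'(7) - Δ_2) = 14.
Solving the tridiagonal system: σ_0 = -1352/31, σ_1 = 472/31, σ_2 = -126/31, σ_3 = 406/93.
On [1, 4], with p_1(x) = a_1 + b_1·(x - 1) + c_1·(x - 1)² + d_1·(x - 1)³: c_1 = σ_1/2 = 236/31, d_1 = (σ_2 - σ_1)/(6h_1) = -299/279, b_1 = Δ_1 - h_1(2σ_1 + σ_2)/6 = -378/31.

-12.1935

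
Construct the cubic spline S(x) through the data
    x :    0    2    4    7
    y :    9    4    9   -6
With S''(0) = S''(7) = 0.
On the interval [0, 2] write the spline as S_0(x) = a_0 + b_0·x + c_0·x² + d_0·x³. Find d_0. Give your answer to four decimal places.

Write M_i for S''(x_i). With h_i = 2, 2, 3 and divided differences Δ_i = -5/2, 5/2, -5, the continuity of S' gives the tridiagonal system
  2·M_0 + 8·M_1 + 2·M_2 = 6(Δ_1 - Δ_0) = 30
  2·M_1 + 10·M_2 + 3·M_3 = 6(Δ_2 - Δ_1) = -45
Natural end conditions: M_0 = M_3 = 0.
Forward elimination and back-substitution give M_0 = 0, M_1 = 195/38, M_2 = -105/19, M_3 = 0.
On [0, 2], with S_0(x) = a_0 + b_0·x + c_0·x² + d_0·x³: c_0 = M_0/2 = 0, d_0 = (M_1 - M_0)/(6h_0) = 65/152, b_0 = Δ_0 - h_0(2M_0 + M_1)/6 = -80/19.

0.4276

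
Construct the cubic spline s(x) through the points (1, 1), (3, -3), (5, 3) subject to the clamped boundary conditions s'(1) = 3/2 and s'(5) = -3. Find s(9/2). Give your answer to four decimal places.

3.0117

With σ_i denoting the second derivative at x_i, h_i = 2, 2, and Δ_i = (y_(i+1) − y_i)/h_i = -2, 3:
  2·σ_0 + 8·σ_1 + 2·σ_2 = 6(Δ_1 - Δ_0) = 30
Clamped end conditions give two more equations: 2h_0·σ_0 + h_0·σ_1 = 6(Δ_0 - s'(1)) = -21 and h_1·σ_1 + 2h_1·σ_2 = 6(s'(5) - Δ_1) = -36.
Solving: σ_0 = -81/8, σ_1 = 39/4, σ_2 = -111/8.
On [3, 5], s(x) = -3 + 9/8·(x - 3) + 39/8·(x - 3)² - 63/32·(x - 3)³.
With (x - 3) = 3/2: s(9/2) = 771/256.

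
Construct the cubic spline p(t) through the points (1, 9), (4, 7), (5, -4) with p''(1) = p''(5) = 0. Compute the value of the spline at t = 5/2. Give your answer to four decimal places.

Let σ_i = p''(x_i). Step sizes h_i = 3, 1; slopes of the chords Δ_i = (y_(i+1) - y_i)/h_i = -2/3, -11.
  3·σ_0 + 8·σ_1 + 1·σ_2 = 6(Δ_1 - Δ_0) = -62
Natural end conditions: σ_0 = σ_2 = 0.
Solving: σ_0 = 0, σ_1 = -31/4, σ_2 = 0.
On [1, 4], p(t) = 9 + 77/24·(t - 1) + 0·(t - 1)² - 31/72·(t - 1)³.
With (t - 1) = 3/2: p(5/2) = 791/64.

12.3594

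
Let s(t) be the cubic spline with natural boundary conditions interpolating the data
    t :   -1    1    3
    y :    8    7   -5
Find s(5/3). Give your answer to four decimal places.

4.0185

With M_i denoting the second derivative at x_i, h_i = 2, 2, and Δ_i = (y_(i+1) − y_i)/h_i = -1/2, -6:
  2·M_0 + 8·M_1 + 2·M_2 = 6(Δ_1 - Δ_0) = -33
Natural end conditions: M_0 = M_2 = 0.
Solving the tridiagonal system: M_0 = 0, M_1 = -33/8, M_2 = 0.
On [1, 3], s(t) = 7 - 13/4·(t - 1) - 33/16·(t - 1)² + 11/32·(t - 1)³.
With (t - 1) = 2/3: s(5/3) = 217/54.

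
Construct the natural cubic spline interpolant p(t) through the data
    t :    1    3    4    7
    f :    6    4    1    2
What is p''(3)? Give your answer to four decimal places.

-2.4681

With M_i denoting the second derivative at x_i, h_i = 2, 1, 3, and Δ_i = (y_(i+1) − y_i)/h_i = -1, -3, 1/3:
  2·M_0 + 6·M_1 + 1·M_2 = 6(Δ_1 - Δ_0) = -12
  1·M_1 + 8·M_2 + 3·M_3 = 6(Δ_2 - Δ_1) = 20
Natural end conditions: M_0 = M_3 = 0.
Solving: M_0 = 0, M_1 = -116/47, M_2 = 132/47, M_3 = 0.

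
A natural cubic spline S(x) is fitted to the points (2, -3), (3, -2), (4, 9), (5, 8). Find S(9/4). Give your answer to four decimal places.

With σ_i denoting the second derivative at x_i, h_i = 1, 1, 1, and Δ_i = (y_(i+1) − y_i)/h_i = 1, 11, -1:
  1·σ_0 + 4·σ_1 + 1·σ_2 = 6(Δ_1 - Δ_0) = 60
  1·σ_1 + 4·σ_2 + 1·σ_3 = 6(Δ_2 - Δ_1) = -72
Natural end conditions: σ_0 = σ_3 = 0.
Forward elimination and back-substitution give σ_0 = 0, σ_1 = 104/5, σ_2 = -116/5, σ_3 = 0.
On [2, 3], S(x) = -3 - 37/15·(x - 2) + 0·(x - 2)² + 52/15·(x - 2)³.
With (x - 2) = 1/4: S(9/4) = -57/16.

-3.5625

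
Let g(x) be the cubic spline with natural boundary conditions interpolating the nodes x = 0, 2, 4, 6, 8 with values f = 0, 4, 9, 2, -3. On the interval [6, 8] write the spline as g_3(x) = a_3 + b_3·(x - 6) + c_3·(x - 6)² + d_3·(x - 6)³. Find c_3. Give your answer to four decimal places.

Let M_i = g''(x_i). Step sizes h_i = 2, 2, 2, 2; slopes of the chords Δ_i = (y_(i+1) - y_i)/h_i = 2, 5/2, -7/2, -5/2.
  2·M_0 + 8·M_1 + 2·M_2 = 6(Δ_1 - Δ_0) = 3
  2·M_1 + 8·M_2 + 2·M_3 = 6(Δ_2 - Δ_1) = -36
  2·M_2 + 8·M_3 + 2·M_4 = 6(Δ_3 - Δ_2) = 6
Natural end conditions: M_0 = M_4 = 0.
Hence M_0 = 0, M_1 = 195/112, M_2 = -153/28, M_3 = 237/112, M_4 = 0.
On [6, 8], with g_3(x) = a_3 + b_3·(x - 6) + c_3·(x - 6)² + d_3·(x - 6)³: c_3 = M_3/2 = 237/224, d_3 = (M_4 - M_3)/(6h_3) = -79/448, b_3 = Δ_3 - h_3(2M_3 + M_4)/6 = -219/56.

1.0580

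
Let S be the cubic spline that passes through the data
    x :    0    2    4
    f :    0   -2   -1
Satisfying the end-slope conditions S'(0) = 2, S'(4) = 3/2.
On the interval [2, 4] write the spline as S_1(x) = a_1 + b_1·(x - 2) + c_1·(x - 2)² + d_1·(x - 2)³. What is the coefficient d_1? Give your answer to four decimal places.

-0.1875

Put m_i = S'' at the i-th knot. Here h = (2, 2) and Δ = (-1, 1/2), so the interior equations h_(i-1)·m_(i-1) + 2(h_(i-1)+h_i)·m_i + h_i·m_(i+1) = 6(Δ_i − Δ_(i-1)) read
  2·m_0 + 8·m_1 + 2·m_2 = 6(Δ_1 - Δ_0) = 9
Clamped end conditions give two more equations: 2h_0·m_0 + h_0·m_1 = 6(Δ_0 - S'(0)) = -18 and h_1·m_1 + 2h_1·m_2 = 6(S'(4) - Δ_1) = 6.
Forward elimination and back-substitution give m_0 = -23/4, m_1 = 5/2, m_2 = 1/4.
On [2, 4], with S_1(x) = a_1 + b_1·(x - 2) + c_1·(x - 2)² + d_1·(x - 2)³: c_1 = m_1/2 = 5/4, d_1 = (m_2 - m_1)/(6h_1) = -3/16, b_1 = Δ_1 - h_1(2m_1 + m_2)/6 = -5/4.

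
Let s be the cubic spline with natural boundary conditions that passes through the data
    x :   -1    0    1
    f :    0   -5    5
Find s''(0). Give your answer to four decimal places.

22.5000

Let M_i = s''(x_i). Step sizes h_i = 1, 1; slopes of the chords Δ_i = (y_(i+1) - y_i)/h_i = -5, 10.
  1·M_0 + 4·M_1 + 1·M_2 = 6(Δ_1 - Δ_0) = 90
Natural end conditions: M_0 = M_2 = 0.
Solving: M_0 = 0, M_1 = 45/2, M_2 = 0.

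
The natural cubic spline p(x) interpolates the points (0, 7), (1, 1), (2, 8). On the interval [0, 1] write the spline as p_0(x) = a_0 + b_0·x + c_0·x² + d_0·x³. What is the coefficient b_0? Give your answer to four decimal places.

-9.2500

Write σ_i for p''(x_i). With h_i = 1, 1 and divided differences Δ_i = -6, 7, the continuity of p' gives the tridiagonal system
  1·σ_0 + 4·σ_1 + 1·σ_2 = 6(Δ_1 - Δ_0) = 78
Natural end conditions: σ_0 = σ_2 = 0.
Forward elimination and back-substitution give σ_0 = 0, σ_1 = 39/2, σ_2 = 0.
On [0, 1], with p_0(x) = a_0 + b_0·x + c_0·x² + d_0·x³: c_0 = σ_0/2 = 0, d_0 = (σ_1 - σ_0)/(6h_0) = 13/4, b_0 = Δ_0 - h_0(2σ_0 + σ_1)/6 = -37/4.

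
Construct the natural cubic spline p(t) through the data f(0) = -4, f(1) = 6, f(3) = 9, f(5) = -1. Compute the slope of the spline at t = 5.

-6

Let σ_i = p''(x_i). Step sizes h_i = 1, 2, 2; slopes of the chords Δ_i = (y_(i+1) - y_i)/h_i = 10, 3/2, -5.
  1·σ_0 + 6·σ_1 + 2·σ_2 = 6(Δ_1 - Δ_0) = -51
  2·σ_1 + 8·σ_2 + 2·σ_3 = 6(Δ_2 - Δ_1) = -39
Natural end conditions: σ_0 = σ_3 = 0.
Solving the tridiagonal system: σ_0 = 0, σ_1 = -15/2, σ_2 = -3, σ_3 = 0.
On [3, 5], p'(t) = b_2 + 2c_2·(t - 3) + 3d_2·(t - 3)² with b_2 = Δ_2 - h_2(2σ_2 + σ_3)/6 = -3, c_2 = σ_2/2 = -3/2, d_2 = (σ_3 - σ_2)/(6h_2) = 1/4. So p'(5) = -6.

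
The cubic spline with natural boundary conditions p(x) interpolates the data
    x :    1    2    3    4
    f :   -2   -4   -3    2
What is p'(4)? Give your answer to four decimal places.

5.8667

With M_i denoting the second derivative at x_i, h_i = 1, 1, 1, and Δ_i = (y_(i+1) − y_i)/h_i = -2, 1, 5:
  1·M_0 + 4·M_1 + 1·M_2 = 6(Δ_1 - Δ_0) = 18
  1·M_1 + 4·M_2 + 1·M_3 = 6(Δ_2 - Δ_1) = 24
Natural end conditions: M_0 = M_3 = 0.
Solving: M_0 = 0, M_1 = 16/5, M_2 = 26/5, M_3 = 0.
On [3, 4], p'(x) = b_2 + 2c_2·(x - 3) + 3d_2·(x - 3)² with b_2 = Δ_2 - h_2(2M_2 + M_3)/6 = 49/15, c_2 = M_2/2 = 13/5, d_2 = (M_3 - M_2)/(6h_2) = -13/15. So p'(4) = 88/15.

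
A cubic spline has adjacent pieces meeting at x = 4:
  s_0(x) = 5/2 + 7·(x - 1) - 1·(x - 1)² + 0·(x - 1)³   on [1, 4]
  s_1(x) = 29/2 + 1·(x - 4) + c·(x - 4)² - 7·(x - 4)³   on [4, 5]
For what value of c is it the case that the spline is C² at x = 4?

s_0''(x) = -2 + 0·(x - 1), so s_0''(4) = -2. On the right, s_1''(4) = 2c, so c = -1.

-1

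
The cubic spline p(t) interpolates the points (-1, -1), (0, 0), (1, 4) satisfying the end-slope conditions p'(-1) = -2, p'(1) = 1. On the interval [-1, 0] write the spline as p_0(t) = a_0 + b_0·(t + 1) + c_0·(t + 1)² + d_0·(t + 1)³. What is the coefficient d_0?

0

With M_i denoting the second derivative at x_i, h_i = 1, 1, and Δ_i = (y_(i+1) − y_i)/h_i = 1, 4:
  1·M_0 + 4·M_1 + 1·M_2 = 6(Δ_1 - Δ_0) = 18
Clamped end conditions give two more equations: 2h_0·M_0 + h_0·M_1 = 6(Δ_0 - p'(-1)) = 18 and h_1·M_1 + 2h_1·M_2 = 6(p'(1) - Δ_1) = -18.
Solving the tridiagonal system: M_0 = 6, M_1 = 6, M_2 = -12.
On [-1, 0], with p_0(t) = a_0 + b_0·(t + 1) + c_0·(t + 1)² + d_0·(t + 1)³: c_0 = M_0/2 = 3, d_0 = (M_1 - M_0)/(6h_0) = 0, b_0 = Δ_0 - h_0(2M_0 + M_1)/6 = -2.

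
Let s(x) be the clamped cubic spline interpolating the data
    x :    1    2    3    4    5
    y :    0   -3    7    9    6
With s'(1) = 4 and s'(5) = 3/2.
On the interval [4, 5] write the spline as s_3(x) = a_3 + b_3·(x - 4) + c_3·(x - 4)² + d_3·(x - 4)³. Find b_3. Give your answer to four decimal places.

-3.4732

Let M_i = s''(x_i). Step sizes h_i = 1, 1, 1, 1; slopes of the chords Δ_i = (y_(i+1) - y_i)/h_i = -3, 10, 2, -3.
  1·M_0 + 4·M_1 + 1·M_2 = 6(Δ_1 - Δ_0) = 78
  1·M_1 + 4·M_2 + 1·M_3 = 6(Δ_2 - Δ_1) = -48
  1·M_2 + 4·M_3 + 1·M_4 = 6(Δ_3 - Δ_2) = -30
Clamped end conditions give two more equations: 2h_0·M_0 + h_0·M_1 = 6(Δ_0 - s'(1)) = -42 and h_3·M_3 + 2h_3·M_4 = 6(s'(5) - Δ_3) = 27.
Solving the tridiagonal system: M_0 = -2117/56, M_1 = 941/28, M_2 = -149/8, M_3 = -199/28, M_4 = 955/56.
On [4, 5], with s_3(x) = a_3 + b_3·(x - 4) + c_3·(x - 4)² + d_3·(x - 4)³: c_3 = M_3/2 = -199/56, d_3 = (M_4 - M_3)/(6h_3) = 451/112, b_3 = Δ_3 - h_3(2M_3 + M_4)/6 = -389/112.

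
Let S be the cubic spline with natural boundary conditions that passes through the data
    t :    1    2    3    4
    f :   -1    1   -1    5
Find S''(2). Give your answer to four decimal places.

Write M_i for S''(x_i). With h_i = 1, 1, 1 and divided differences Δ_i = 2, -2, 6, the continuity of S' gives the tridiagonal system
  1·M_0 + 4·M_1 + 1·M_2 = 6(Δ_1 - Δ_0) = -24
  1·M_1 + 4·M_2 + 1·M_3 = 6(Δ_2 - Δ_1) = 48
Natural end conditions: M_0 = M_3 = 0.
Hence M_0 = 0, M_1 = -48/5, M_2 = 72/5, M_3 = 0.

-9.6000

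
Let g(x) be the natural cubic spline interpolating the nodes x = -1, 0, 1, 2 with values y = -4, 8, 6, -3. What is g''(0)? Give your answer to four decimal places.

Put M_i = g'' at the i-th knot. Here h = (1, 1, 1) and Δ = (12, -2, -9), so the interior equations h_(i-1)·M_(i-1) + 2(h_(i-1)+h_i)·M_i + h_i·M_(i+1) = 6(Δ_i − Δ_(i-1)) read
  1·M_0 + 4·M_1 + 1·M_2 = 6(Δ_1 - Δ_0) = -84
  1·M_1 + 4·M_2 + 1·M_3 = 6(Δ_2 - Δ_1) = -42
Natural end conditions: M_0 = M_3 = 0.
Solving: M_0 = 0, M_1 = -98/5, M_2 = -28/5, M_3 = 0.

-19.6000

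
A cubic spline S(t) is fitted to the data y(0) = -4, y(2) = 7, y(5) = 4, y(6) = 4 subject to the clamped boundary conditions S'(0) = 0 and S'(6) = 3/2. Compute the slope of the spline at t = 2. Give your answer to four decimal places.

With m_i denoting the second derivative at x_i, h_i = 2, 3, 1, and Δ_i = (y_(i+1) − y_i)/h_i = 11/2, -1, 0:
  2·m_0 + 10·m_1 + 3·m_2 = 6(Δ_1 - Δ_0) = -39
  3·m_1 + 8·m_2 + 1·m_3 = 6(Δ_2 - Δ_1) = 6
Clamped end conditions give two more equations: 2h_0·m_0 + h_0·m_1 = 6(Δ_0 - S'(0)) = 33 and h_2·m_2 + 2h_2·m_3 = 6(S'(6) - Δ_2) = 9.
Hence m_0 = 154/13, m_1 = -187/26, m_2 = 40/13, m_3 = 77/26.
On [2, 5], S'(t) = b_1 + 2c_1·(t - 2) + 3d_1·(t - 2)² with b_1 = Δ_1 - h_1(2m_1 + m_2)/6 = 121/26, c_1 = m_1/2 = -187/52, d_1 = (m_2 - m_1)/(6h_1) = 89/156. So S'(2) = 121/26.

4.6538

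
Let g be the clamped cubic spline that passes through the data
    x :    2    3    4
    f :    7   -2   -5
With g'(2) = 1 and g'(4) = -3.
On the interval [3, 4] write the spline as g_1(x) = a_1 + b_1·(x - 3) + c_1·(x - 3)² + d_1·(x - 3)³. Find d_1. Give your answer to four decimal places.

-5.5000

Write M_i for g''(x_i). With h_i = 1, 1 and divided differences Δ_i = -9, -3, the continuity of g' gives the tridiagonal system
  1·M_0 + 4·M_1 + 1·M_2 = 6(Δ_1 - Δ_0) = 36
Clamped end conditions give two more equations: 2h_0·M_0 + h_0·M_1 = 6(Δ_0 - g'(2)) = -60 and h_1·M_1 + 2h_1·M_2 = 6(g'(4) - Δ_1) = 0.
Solving: M_0 = -41, M_1 = 22, M_2 = -11.
On [3, 4], with g_1(x) = a_1 + b_1·(x - 3) + c_1·(x - 3)² + d_1·(x - 3)³: c_1 = M_1/2 = 11, d_1 = (M_2 - M_1)/(6h_1) = -11/2, b_1 = Δ_1 - h_1(2M_1 + M_2)/6 = -17/2.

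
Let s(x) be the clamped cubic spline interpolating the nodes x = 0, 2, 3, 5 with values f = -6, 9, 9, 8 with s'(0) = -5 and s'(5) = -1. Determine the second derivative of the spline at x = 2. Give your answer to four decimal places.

-17.1250

With M_i denoting the second derivative at x_i, h_i = 2, 1, 2, and Δ_i = (y_(i+1) − y_i)/h_i = 15/2, 0, -1/2:
  2·M_0 + 6·M_1 + 1·M_2 = 6(Δ_1 - Δ_0) = -45
  1·M_1 + 6·M_2 + 2·M_3 = 6(Δ_2 - Δ_1) = -3
Clamped end conditions give two more equations: 2h_0·M_0 + h_0·M_1 = 6(Δ_0 - s'(0)) = 75 and h_2·M_2 + 2h_2·M_3 = 6(s'(5) - Δ_2) = -3.
Forward elimination and back-substitution give M_0 = 437/16, M_1 = -137/8, M_2 = 25/8, M_3 = -37/16.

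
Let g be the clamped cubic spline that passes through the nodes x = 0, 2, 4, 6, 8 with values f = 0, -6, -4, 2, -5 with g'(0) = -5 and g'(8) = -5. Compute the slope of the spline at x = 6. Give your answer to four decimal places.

Put σ_i = g'' at the i-th knot. Here h = (2, 2, 2, 2) and Δ = (-3, 1, 3, -7/2), so the interior equations h_(i-1)·σ_(i-1) + 2(h_(i-1)+h_i)·σ_i + h_i·σ_(i+1) = 6(Δ_i − Δ_(i-1)) read
  2·σ_0 + 8·σ_1 + 2·σ_2 = 6(Δ_1 - Δ_0) = 24
  2·σ_1 + 8·σ_2 + 2·σ_3 = 6(Δ_2 - Δ_1) = 12
  2·σ_2 + 8·σ_3 + 2·σ_4 = 6(Δ_3 - Δ_2) = -39
Clamped end conditions give two more equations: 2h_0·σ_0 + h_0·σ_1 = 6(Δ_0 - g'(0)) = 12 and h_3·σ_3 + 2h_3·σ_4 = 6(g'(8) - Δ_3) = -9.
Forward elimination and back-substitution give σ_0 = 33/16, σ_1 = 15/8, σ_2 = 39/16, σ_3 = -45/8, σ_4 = 9/16.
On [6, 8], g'(x) = b_3 + 2c_3·(x - 6) + 3d_3·(x - 6)² with b_3 = Δ_3 - h_3(2σ_3 + σ_4)/6 = 1/16, c_3 = σ_3/2 = -45/16, d_3 = (σ_4 - σ_3)/(6h_3) = 33/64. So g'(6) = 1/16.

0.0625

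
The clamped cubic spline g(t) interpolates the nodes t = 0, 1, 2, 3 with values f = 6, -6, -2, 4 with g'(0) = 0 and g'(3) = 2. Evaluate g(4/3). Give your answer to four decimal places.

Let M_i = g''(x_i). Step sizes h_i = 1, 1, 1; slopes of the chords Δ_i = (y_(i+1) - y_i)/h_i = -12, 4, 6.
  1·M_0 + 4·M_1 + 1·M_2 = 6(Δ_1 - Δ_0) = 96
  1·M_1 + 4·M_2 + 1·M_3 = 6(Δ_2 - Δ_1) = 12
Clamped end conditions give two more equations: 2h_0·M_0 + h_0·M_1 = 6(Δ_0 - g'(0)) = -72 and h_2·M_2 + 2h_2·M_3 = 6(g'(3) - Δ_2) = -24.
Hence M_0 = -832/15, M_1 = 584/15, M_2 = -64/15, M_3 = -148/15.
On [1, 2], g(t) = -6 - 124/15·(t - 1) + 292/15·(t - 1)² - 36/5·(t - 1)³.
With (t - 1) = 1/3: g(4/3) = -926/135.

-6.8593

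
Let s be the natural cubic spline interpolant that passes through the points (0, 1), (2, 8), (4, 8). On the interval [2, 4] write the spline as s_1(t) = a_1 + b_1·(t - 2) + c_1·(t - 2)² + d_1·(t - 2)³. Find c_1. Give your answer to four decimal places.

-1.3125

With M_i denoting the second derivative at x_i, h_i = 2, 2, and Δ_i = (y_(i+1) − y_i)/h_i = 7/2, 0:
  2·M_0 + 8·M_1 + 2·M_2 = 6(Δ_1 - Δ_0) = -21
Natural end conditions: M_0 = M_2 = 0.
Solving: M_0 = 0, M_1 = -21/8, M_2 = 0.
On [2, 4], with s_1(t) = a_1 + b_1·(t - 2) + c_1·(t - 2)² + d_1·(t - 2)³: c_1 = M_1/2 = -21/16, d_1 = (M_2 - M_1)/(6h_1) = 7/32, b_1 = Δ_1 - h_1(2M_1 + M_2)/6 = 7/4.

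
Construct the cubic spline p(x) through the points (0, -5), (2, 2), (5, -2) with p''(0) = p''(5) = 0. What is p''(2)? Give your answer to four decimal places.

Put M_i = p'' at the i-th knot. Here h = (2, 3) and Δ = (7/2, -4/3), so the interior equations h_(i-1)·M_(i-1) + 2(h_(i-1)+h_i)·M_i + h_i·M_(i+1) = 6(Δ_i − Δ_(i-1)) read
  2·M_0 + 10·M_1 + 3·M_2 = 6(Δ_1 - Δ_0) = -29
Natural end conditions: M_0 = M_2 = 0.
Solving: M_0 = 0, M_1 = -29/10, M_2 = 0.

-2.9000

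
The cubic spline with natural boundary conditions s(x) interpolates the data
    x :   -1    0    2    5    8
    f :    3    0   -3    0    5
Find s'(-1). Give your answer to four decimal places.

-3.1788

Write M_i for s''(x_i). With h_i = 1, 2, 3, 3 and divided differences Δ_i = -3, -3/2, 1, 5/3, the continuity of s' gives the tridiagonal system
  1·M_0 + 6·M_1 + 2·M_2 = 6(Δ_1 - Δ_0) = 9
  2·M_1 + 10·M_2 + 3·M_3 = 6(Δ_2 - Δ_1) = 15
  3·M_2 + 12·M_3 + 3·M_4 = 6(Δ_3 - Δ_2) = 4
Natural end conditions: M_0 = M_4 = 0.
Solving the tridiagonal system: M_0 = 0, M_1 = 221/206, M_2 = 132/103, M_3 = 4/309, M_4 = 0.
On [-1, 0], s'(x) = b_0 + 2c_0·(x + 1) + 3d_0·(x + 1)² with b_0 = Δ_0 - h_0(2M_0 + M_1)/6 = -3929/1236, c_0 = M_0/2 = 0, d_0 = (M_1 - M_0)/(6h_0) = 221/1236. So s'(-1) = -3929/1236.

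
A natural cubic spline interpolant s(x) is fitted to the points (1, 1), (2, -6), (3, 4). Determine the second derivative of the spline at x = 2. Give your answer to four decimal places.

25.5000

Let m_i = s''(x_i). Step sizes h_i = 1, 1; slopes of the chords Δ_i = (y_(i+1) - y_i)/h_i = -7, 10.
  1·m_0 + 4·m_1 + 1·m_2 = 6(Δ_1 - Δ_0) = 102
Natural end conditions: m_0 = m_2 = 0.
Solving the tridiagonal system: m_0 = 0, m_1 = 51/2, m_2 = 0.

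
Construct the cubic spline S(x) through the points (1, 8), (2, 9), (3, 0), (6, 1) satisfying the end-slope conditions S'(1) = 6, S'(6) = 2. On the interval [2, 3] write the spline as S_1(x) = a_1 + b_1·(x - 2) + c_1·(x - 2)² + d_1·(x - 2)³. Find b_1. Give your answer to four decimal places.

-5.4483

With M_i denoting the second derivative at x_i, h_i = 1, 1, 3, and Δ_i = (y_(i+1) − y_i)/h_i = 1, -9, 1/3:
  1·M_0 + 4·M_1 + 1·M_2 = 6(Δ_1 - Δ_0) = -60
  1·M_1 + 8·M_2 + 3·M_3 = 6(Δ_2 - Δ_1) = 56
Clamped end conditions give two more equations: 2h_0·M_0 + h_0·M_1 = 6(Δ_0 - S'(1)) = -30 and h_2·M_2 + 2h_2·M_3 = 6(S'(6) - Δ_2) = 10.
Solving: M_0 = -206/29, M_1 = -458/29, M_2 = 298/29, M_3 = -302/87.
On [2, 3], with S_1(x) = a_1 + b_1·(x - 2) + c_1·(x - 2)² + d_1·(x - 2)³: c_1 = M_1/2 = -229/29, d_1 = (M_2 - M_1)/(6h_1) = 126/29, b_1 = Δ_1 - h_1(2M_1 + M_2)/6 = -158/29.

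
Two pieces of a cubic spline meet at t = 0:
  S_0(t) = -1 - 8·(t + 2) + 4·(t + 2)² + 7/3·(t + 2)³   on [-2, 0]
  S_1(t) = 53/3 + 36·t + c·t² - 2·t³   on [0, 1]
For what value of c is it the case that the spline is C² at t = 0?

18

S_0''(t) = 8 + 14·(t + 2), so S_0''(0) = 36. On the right, S_1''(0) = 2c, so c = 18.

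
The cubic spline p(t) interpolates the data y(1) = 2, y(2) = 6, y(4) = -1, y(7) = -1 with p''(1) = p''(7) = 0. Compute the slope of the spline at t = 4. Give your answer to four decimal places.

-3.8571

Write m_i for p''(x_i). With h_i = 1, 2, 3 and divided differences Δ_i = 4, -7/2, 0, the continuity of p' gives the tridiagonal system
  1·m_0 + 6·m_1 + 2·m_2 = 6(Δ_1 - Δ_0) = -45
  2·m_1 + 10·m_2 + 3·m_3 = 6(Δ_2 - Δ_1) = 21
Natural end conditions: m_0 = m_3 = 0.
Hence m_0 = 0, m_1 = -123/14, m_2 = 27/7, m_3 = 0.
On [4, 7], p'(t) = b_2 + 2c_2·(t - 4) + 3d_2·(t - 4)² with b_2 = Δ_2 - h_2(2m_2 + m_3)/6 = -27/7, c_2 = m_2/2 = 27/14, d_2 = (m_3 - m_2)/(6h_2) = -3/14. So p'(4) = -27/7.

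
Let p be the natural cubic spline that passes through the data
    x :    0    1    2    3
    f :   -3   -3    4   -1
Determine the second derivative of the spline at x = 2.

With m_i denoting the second derivative at x_i, h_i = 1, 1, 1, and Δ_i = (y_(i+1) − y_i)/h_i = 0, 7, -5:
  1·m_0 + 4·m_1 + 1·m_2 = 6(Δ_1 - Δ_0) = 42
  1·m_1 + 4·m_2 + 1·m_3 = 6(Δ_2 - Δ_1) = -72
Natural end conditions: m_0 = m_3 = 0.
Forward elimination and back-substitution give m_0 = 0, m_1 = 16, m_2 = -22, m_3 = 0.

-22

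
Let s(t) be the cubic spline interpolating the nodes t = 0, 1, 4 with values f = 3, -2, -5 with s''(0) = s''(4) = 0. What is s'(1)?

With m_i denoting the second derivative at x_i, h_i = 1, 3, and Δ_i = (y_(i+1) − y_i)/h_i = -5, -1:
  1·m_0 + 8·m_1 + 3·m_2 = 6(Δ_1 - Δ_0) = 24
Natural end conditions: m_0 = m_2 = 0.
Solving the tridiagonal system: m_0 = 0, m_1 = 3, m_2 = 0.
On [1, 4], s'(t) = b_1 + 2c_1·(t - 1) + 3d_1·(t - 1)² with b_1 = Δ_1 - h_1(2m_1 + m_2)/6 = -4, c_1 = m_1/2 = 3/2, d_1 = (m_2 - m_1)/(6h_1) = -1/6. So s'(1) = -4.

-4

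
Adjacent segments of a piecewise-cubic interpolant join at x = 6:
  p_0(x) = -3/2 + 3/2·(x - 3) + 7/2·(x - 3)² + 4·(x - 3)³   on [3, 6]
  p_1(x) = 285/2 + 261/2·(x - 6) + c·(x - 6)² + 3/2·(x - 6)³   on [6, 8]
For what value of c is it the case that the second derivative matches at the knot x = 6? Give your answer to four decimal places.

39.5000

p_0''(x) = 7 + 24·(x - 3), so p_0''(6) = 79. On the right, p_1''(6) = 2c, so c = 79/2.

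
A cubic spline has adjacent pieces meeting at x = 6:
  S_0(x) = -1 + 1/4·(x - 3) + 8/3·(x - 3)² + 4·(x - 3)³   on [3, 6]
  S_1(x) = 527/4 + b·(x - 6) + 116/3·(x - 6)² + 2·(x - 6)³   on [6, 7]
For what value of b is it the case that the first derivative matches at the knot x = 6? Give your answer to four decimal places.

S_0'(x) = 1/4 + 16/3·(x - 3) + 12·(x - 3)², so S_0'(6) = 497/4. On the right, S_1'(6) = b, so b = 497/4.

124.2500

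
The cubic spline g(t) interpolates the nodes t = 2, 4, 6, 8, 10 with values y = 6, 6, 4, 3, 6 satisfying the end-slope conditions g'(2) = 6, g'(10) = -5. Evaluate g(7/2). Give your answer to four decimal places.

7.1099

With σ_i denoting the second derivative at x_i, h_i = 2, 2, 2, 2, and Δ_i = (y_(i+1) − y_i)/h_i = 0, -1, -1/2, 3/2:
  2·σ_0 + 8·σ_1 + 2·σ_2 = 6(Δ_1 - Δ_0) = -6
  2·σ_1 + 8·σ_2 + 2·σ_3 = 6(Δ_2 - Δ_1) = 3
  2·σ_2 + 8·σ_3 + 2·σ_4 = 6(Δ_3 - Δ_2) = 12
Clamped end conditions give two more equations: 2h_0·σ_0 + h_0·σ_1 = 6(Δ_0 - g'(2)) = -36 and h_3·σ_3 + 2h_3·σ_4 = 6(g'(10) - Δ_3) = -39.
Solving: σ_0 = -563/56, σ_1 = 59/28, σ_2 = -11/8, σ_3 = 137/28, σ_4 = -683/56.
On [2, 4], g(t) = 6 + 6·(t - 2) - 563/112·(t - 2)² + 227/224·(t - 2)³.
With (t - 2) = 3/2: g(7/2) = 12741/1792.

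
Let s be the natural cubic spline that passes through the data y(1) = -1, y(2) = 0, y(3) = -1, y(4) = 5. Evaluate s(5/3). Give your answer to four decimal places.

0.0370

With M_i denoting the second derivative at x_i, h_i = 1, 1, 1, and Δ_i = (y_(i+1) − y_i)/h_i = 1, -1, 6:
  1·M_0 + 4·M_1 + 1·M_2 = 6(Δ_1 - Δ_0) = -12
  1·M_1 + 4·M_2 + 1·M_3 = 6(Δ_2 - Δ_1) = 42
Natural end conditions: M_0 = M_3 = 0.
Solving the tridiagonal system: M_0 = 0, M_1 = -6, M_2 = 12, M_3 = 0.
On [1, 2], s(x) = -1 + 2·(x - 1) + 0·(x - 1)² - 1·(x - 1)³.
With (x - 1) = 2/3: s(5/3) = 1/27.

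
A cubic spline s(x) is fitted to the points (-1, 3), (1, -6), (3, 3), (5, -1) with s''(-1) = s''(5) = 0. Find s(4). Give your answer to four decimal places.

With σ_i denoting the second derivative at x_i, h_i = 2, 2, 2, and Δ_i = (y_(i+1) − y_i)/h_i = -9/2, 9/2, -2:
  2·σ_0 + 8·σ_1 + 2·σ_2 = 6(Δ_1 - Δ_0) = 54
  2·σ_1 + 8·σ_2 + 2·σ_3 = 6(Δ_2 - Δ_1) = -39
Natural end conditions: σ_0 = σ_3 = 0.
Hence σ_0 = 0, σ_1 = 17/2, σ_2 = -7, σ_3 = 0.
On [3, 5], s(x) = 3 + 8/3·(x - 3) - 7/2·(x - 3)² + 7/12·(x - 3)³.
With (x - 3) = 1: s(4) = 11/4.

2.7500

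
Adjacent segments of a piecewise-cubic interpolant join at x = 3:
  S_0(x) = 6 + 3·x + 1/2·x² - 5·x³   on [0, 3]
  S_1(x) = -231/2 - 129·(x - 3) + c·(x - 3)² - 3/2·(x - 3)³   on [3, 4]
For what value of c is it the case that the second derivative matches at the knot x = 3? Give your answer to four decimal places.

S_0''(x) = 1 - 30·x, so S_0''(3) = -89. On the right, S_1''(3) = 2c, so c = -89/2.

-44.5000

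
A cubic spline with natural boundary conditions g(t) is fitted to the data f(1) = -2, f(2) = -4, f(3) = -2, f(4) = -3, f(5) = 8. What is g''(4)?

Let M_i = g''(x_i). Step sizes h_i = 1, 1, 1, 1; slopes of the chords Δ_i = (y_(i+1) - y_i)/h_i = -2, 2, -1, 11.
  1·M_0 + 4·M_1 + 1·M_2 = 6(Δ_1 - Δ_0) = 24
  1·M_1 + 4·M_2 + 1·M_3 = 6(Δ_2 - Δ_1) = -18
  1·M_2 + 4·M_3 + 1·M_4 = 6(Δ_3 - Δ_2) = 72
Natural end conditions: M_0 = M_4 = 0.
Forward elimination and back-substitution give M_0 = 0, M_1 = 9, M_2 = -12, M_3 = 21, M_4 = 0.

21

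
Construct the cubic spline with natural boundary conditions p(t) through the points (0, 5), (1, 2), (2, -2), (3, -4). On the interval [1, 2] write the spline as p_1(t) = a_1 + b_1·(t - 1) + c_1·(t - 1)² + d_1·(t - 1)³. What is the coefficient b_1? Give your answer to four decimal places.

-3.8000

Let M_i = p''(x_i). Step sizes h_i = 1, 1, 1; slopes of the chords Δ_i = (y_(i+1) - y_i)/h_i = -3, -4, -2.
  1·M_0 + 4·M_1 + 1·M_2 = 6(Δ_1 - Δ_0) = -6
  1·M_1 + 4·M_2 + 1·M_3 = 6(Δ_2 - Δ_1) = 12
Natural end conditions: M_0 = M_3 = 0.
Solving: M_0 = 0, M_1 = -12/5, M_2 = 18/5, M_3 = 0.
On [1, 2], with p_1(t) = a_1 + b_1·(t - 1) + c_1·(t - 1)² + d_1·(t - 1)³: c_1 = M_1/2 = -6/5, d_1 = (M_2 - M_1)/(6h_1) = 1, b_1 = Δ_1 - h_1(2M_1 + M_2)/6 = -19/5.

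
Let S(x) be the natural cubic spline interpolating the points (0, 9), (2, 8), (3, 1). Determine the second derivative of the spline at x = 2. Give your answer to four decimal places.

-6.5000

Write M_i for S''(x_i). With h_i = 2, 1 and divided differences Δ_i = -1/2, -7, the continuity of S' gives the tridiagonal system
  2·M_0 + 6·M_1 + 1·M_2 = 6(Δ_1 - Δ_0) = -39
Natural end conditions: M_0 = M_2 = 0.
Solving the tridiagonal system: M_0 = 0, M_1 = -13/2, M_2 = 0.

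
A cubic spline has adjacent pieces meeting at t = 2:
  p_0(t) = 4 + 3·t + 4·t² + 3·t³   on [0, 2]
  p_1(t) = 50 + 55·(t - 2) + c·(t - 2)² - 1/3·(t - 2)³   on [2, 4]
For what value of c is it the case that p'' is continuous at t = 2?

22

p_0''(t) = 8 + 18·t, so p_0''(2) = 44. On the right, p_1''(2) = 2c, so c = 22.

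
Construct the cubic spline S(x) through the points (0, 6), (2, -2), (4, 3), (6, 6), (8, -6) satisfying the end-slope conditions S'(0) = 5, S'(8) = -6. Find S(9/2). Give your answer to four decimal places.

5.0592

Let m_i = S''(x_i). Step sizes h_i = 2, 2, 2, 2; slopes of the chords Δ_i = (y_(i+1) - y_i)/h_i = -4, 5/2, 3/2, -6.
  2·m_0 + 8·m_1 + 2·m_2 = 6(Δ_1 - Δ_0) = 39
  2·m_1 + 8·m_2 + 2·m_3 = 6(Δ_2 - Δ_1) = -6
  2·m_2 + 8·m_3 + 2·m_4 = 6(Δ_3 - Δ_2) = -45
Clamped end conditions give two more equations: 2h_0·m_0 + h_0·m_1 = 6(Δ_0 - S'(0)) = -54 and h_3·m_3 + 2h_3·m_4 = 6(S'(8) - Δ_3) = 0.
Solving: m_0 = -517/28, m_1 = 139/14, m_2 = -7/4, m_3 = -83/14, m_4 = 83/28.
On [4, 6], S(x) = 3 + 65/14·(x - 4) - 7/8·(x - 4)² - 39/112·(x - 4)³.
With (x - 4) = 1/2: S(9/2) = 4533/896.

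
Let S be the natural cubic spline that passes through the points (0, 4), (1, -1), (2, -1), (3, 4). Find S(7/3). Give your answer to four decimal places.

0.2963

Write m_i for S''(x_i). With h_i = 1, 1, 1 and divided differences Δ_i = -5, 0, 5, the continuity of S' gives the tridiagonal system
  1·m_0 + 4·m_1 + 1·m_2 = 6(Δ_1 - Δ_0) = 30
  1·m_1 + 4·m_2 + 1·m_3 = 6(Δ_2 - Δ_1) = 30
Natural end conditions: m_0 = m_3 = 0.
Hence m_0 = 0, m_1 = 6, m_2 = 6, m_3 = 0.
On [2, 3], S(t) = -1 + 3·(t - 2) + 3·(t - 2)² - 1·(t - 2)³.
With (t - 2) = 1/3: S(7/3) = 8/27.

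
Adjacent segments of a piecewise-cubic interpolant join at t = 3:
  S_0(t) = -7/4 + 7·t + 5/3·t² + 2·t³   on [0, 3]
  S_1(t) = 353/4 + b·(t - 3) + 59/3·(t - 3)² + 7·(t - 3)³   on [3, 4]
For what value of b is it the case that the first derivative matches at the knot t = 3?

71

S_0'(t) = 7 + 10/3·t + 6·t², so S_0'(3) = 71. On the right, S_1'(3) = b, so b = 71.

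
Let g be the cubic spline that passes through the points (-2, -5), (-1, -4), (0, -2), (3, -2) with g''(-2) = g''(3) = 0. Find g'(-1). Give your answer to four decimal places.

1.6452

Let m_i = g''(x_i). Step sizes h_i = 1, 1, 3; slopes of the chords Δ_i = (y_(i+1) - y_i)/h_i = 1, 2, 0.
  1·m_0 + 4·m_1 + 1·m_2 = 6(Δ_1 - Δ_0) = 6
  1·m_1 + 8·m_2 + 3·m_3 = 6(Δ_2 - Δ_1) = -12
Natural end conditions: m_0 = m_3 = 0.
Forward elimination and back-substitution give m_0 = 0, m_1 = 60/31, m_2 = -54/31, m_3 = 0.
On [-1, 0], g'(t) = b_1 + 2c_1·(t + 1) + 3d_1·(t + 1)² with b_1 = Δ_1 - h_1(2m_1 + m_2)/6 = 51/31, c_1 = m_1/2 = 30/31, d_1 = (m_2 - m_1)/(6h_1) = -19/31. So g'(-1) = 51/31.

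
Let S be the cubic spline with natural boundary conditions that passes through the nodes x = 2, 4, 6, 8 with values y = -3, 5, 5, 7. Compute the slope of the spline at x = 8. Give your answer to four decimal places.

Write σ_i for S''(x_i). With h_i = 2, 2, 2 and divided differences Δ_i = 4, 0, 1, the continuity of S' gives the tridiagonal system
  2·σ_0 + 8·σ_1 + 2·σ_2 = 6(Δ_1 - Δ_0) = -24
  2·σ_1 + 8·σ_2 + 2·σ_3 = 6(Δ_2 - Δ_1) = 6
Natural end conditions: σ_0 = σ_3 = 0.
Forward elimination and back-substitution give σ_0 = 0, σ_1 = -17/5, σ_2 = 8/5, σ_3 = 0.
On [6, 8], S'(x) = b_2 + 2c_2·(x - 6) + 3d_2·(x - 6)² with b_2 = Δ_2 - h_2(2σ_2 + σ_3)/6 = -1/15, c_2 = σ_2/2 = 4/5, d_2 = (σ_3 - σ_2)/(6h_2) = -2/15. So S'(8) = 23/15.

1.5333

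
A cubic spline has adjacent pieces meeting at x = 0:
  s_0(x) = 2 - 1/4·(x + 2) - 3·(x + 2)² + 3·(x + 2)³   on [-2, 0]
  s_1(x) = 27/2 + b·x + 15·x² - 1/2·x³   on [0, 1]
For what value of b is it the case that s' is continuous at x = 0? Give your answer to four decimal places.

s_0'(x) = -1/4 - 6·(x + 2) + 9·(x + 2)², so s_0'(0) = 95/4. On the right, s_1'(0) = b, so b = 95/4.

23.7500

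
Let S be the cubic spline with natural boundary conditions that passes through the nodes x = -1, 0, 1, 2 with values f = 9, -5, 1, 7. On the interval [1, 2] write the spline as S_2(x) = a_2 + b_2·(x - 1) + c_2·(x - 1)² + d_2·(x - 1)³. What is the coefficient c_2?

Put M_i = S'' at the i-th knot. Here h = (1, 1, 1) and Δ = (-14, 6, 6), so the interior equations h_(i-1)·M_(i-1) + 2(h_(i-1)+h_i)·M_i + h_i·M_(i+1) = 6(Δ_i − Δ_(i-1)) read
  1·M_0 + 4·M_1 + 1·M_2 = 6(Δ_1 - Δ_0) = 120
  1·M_1 + 4·M_2 + 1·M_3 = 6(Δ_2 - Δ_1) = 0
Natural end conditions: M_0 = M_3 = 0.
Forward elimination and back-substitution give M_0 = 0, M_1 = 32, M_2 = -8, M_3 = 0.
On [1, 2], with S_2(x) = a_2 + b_2·(x - 1) + c_2·(x - 1)² + d_2·(x - 1)³: c_2 = M_2/2 = -4, d_2 = (M_3 - M_2)/(6h_2) = 4/3, b_2 = Δ_2 - h_2(2M_2 + M_3)/6 = 26/3.

-4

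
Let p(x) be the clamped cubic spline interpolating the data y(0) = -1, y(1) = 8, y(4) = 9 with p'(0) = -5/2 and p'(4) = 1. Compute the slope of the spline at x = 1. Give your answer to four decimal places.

11.0625

Let m_i = p''(x_i). Step sizes h_i = 1, 3; slopes of the chords Δ_i = (y_(i+1) - y_i)/h_i = 9, 1/3.
  1·m_0 + 8·m_1 + 3·m_2 = 6(Δ_1 - Δ_0) = -52
Clamped end conditions give two more equations: 2h_0·m_0 + h_0·m_1 = 6(Δ_0 - p'(0)) = 69 and h_1·m_1 + 2h_1·m_2 = 6(p'(4) - Δ_1) = 4.
Solving the tridiagonal system: m_0 = 335/8, m_1 = -59/4, m_2 = 193/24.
On [1, 4], p'(x) = b_1 + 2c_1·(x - 1) + 3d_1·(x - 1)² with b_1 = Δ_1 - h_1(2m_1 + m_2)/6 = 177/16, c_1 = m_1/2 = -59/8, d_1 = (m_2 - m_1)/(6h_1) = 547/432. So p'(1) = 177/16.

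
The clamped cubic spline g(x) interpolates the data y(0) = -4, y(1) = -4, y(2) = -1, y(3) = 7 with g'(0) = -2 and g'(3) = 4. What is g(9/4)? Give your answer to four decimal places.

1.0469

With σ_i denoting the second derivative at x_i, h_i = 1, 1, 1, and Δ_i = (y_(i+1) − y_i)/h_i = 0, 3, 8:
  1·σ_0 + 4·σ_1 + 1·σ_2 = 6(Δ_1 - Δ_0) = 18
  1·σ_1 + 4·σ_2 + 1·σ_3 = 6(Δ_2 - Δ_1) = 30
Clamped end conditions give two more equations: 2h_0·σ_0 + h_0·σ_1 = 6(Δ_0 - g'(0)) = 12 and h_2·σ_2 + 2h_2·σ_3 = 6(g'(3) - Δ_2) = -24.
Solving: σ_0 = 6, σ_1 = 0, σ_2 = 12, σ_3 = -18.
On [2, 3], g(x) = -1 + 7·(x - 2) + 6·(x - 2)² - 5·(x - 2)³.
With (x - 2) = 1/4: g(9/4) = 67/64.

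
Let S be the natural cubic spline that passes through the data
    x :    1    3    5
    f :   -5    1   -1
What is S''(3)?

-3

With σ_i denoting the second derivative at x_i, h_i = 2, 2, and Δ_i = (y_(i+1) − y_i)/h_i = 3, -1:
  2·σ_0 + 8·σ_1 + 2·σ_2 = 6(Δ_1 - Δ_0) = -24
Natural end conditions: σ_0 = σ_2 = 0.
Solving: σ_0 = 0, σ_1 = -3, σ_2 = 0.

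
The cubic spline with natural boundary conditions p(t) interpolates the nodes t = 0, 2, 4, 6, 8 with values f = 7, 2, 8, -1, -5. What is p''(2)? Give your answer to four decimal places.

6.1607

Let M_i = p''(x_i). Step sizes h_i = 2, 2, 2, 2; slopes of the chords Δ_i = (y_(i+1) - y_i)/h_i = -5/2, 3, -9/2, -2.
  2·M_0 + 8·M_1 + 2·M_2 = 6(Δ_1 - Δ_0) = 33
  2·M_1 + 8·M_2 + 2·M_3 = 6(Δ_2 - Δ_1) = -45
  2·M_2 + 8·M_3 + 2·M_4 = 6(Δ_3 - Δ_2) = 15
Natural end conditions: M_0 = M_4 = 0.
Hence M_0 = 0, M_1 = 345/56, M_2 = -57/7, M_3 = 219/56, M_4 = 0.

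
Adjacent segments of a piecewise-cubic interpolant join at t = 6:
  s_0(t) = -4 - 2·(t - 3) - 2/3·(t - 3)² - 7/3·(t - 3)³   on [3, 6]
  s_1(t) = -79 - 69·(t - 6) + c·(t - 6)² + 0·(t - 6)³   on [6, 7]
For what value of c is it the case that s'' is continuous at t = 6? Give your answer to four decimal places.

s_0''(t) = -4/3 - 14·(t - 3), so s_0''(6) = -130/3. On the right, s_1''(6) = 2c, so c = -65/3.

-21.6667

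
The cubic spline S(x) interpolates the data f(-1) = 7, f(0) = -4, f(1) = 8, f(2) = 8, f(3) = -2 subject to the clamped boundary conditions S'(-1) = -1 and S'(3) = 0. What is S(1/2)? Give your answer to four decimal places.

Write M_i for S''(x_i). With h_i = 1, 1, 1, 1 and divided differences Δ_i = -11, 12, 0, -10, the continuity of S' gives the tridiagonal system
  1·M_0 + 4·M_1 + 1·M_2 = 6(Δ_1 - Δ_0) = 138
  1·M_1 + 4·M_2 + 1·M_3 = 6(Δ_2 - Δ_1) = -72
  1·M_2 + 4·M_3 + 1·M_4 = 6(Δ_3 - Δ_2) = -60
Clamped end conditions give two more equations: 2h_0·M_0 + h_0·M_1 = 6(Δ_0 - S'(-1)) = -60 and h_3·M_3 + 2h_3·M_4 = 6(S'(3) - Δ_3) = 60.
Solving the tridiagonal system: M_0 = -811/14, M_1 = 391/7, M_2 = -55/2, M_3 = -125/7, M_4 = 545/14.
On [0, 1], S(x) = -4 - 57/28·x + 391/14·x² - 389/28·x³.
With x = 1/2: S(1/2) = 51/224.

0.2277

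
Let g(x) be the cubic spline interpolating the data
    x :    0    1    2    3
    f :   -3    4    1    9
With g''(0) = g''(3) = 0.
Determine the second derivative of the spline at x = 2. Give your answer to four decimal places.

21.6000

With σ_i denoting the second derivative at x_i, h_i = 1, 1, 1, and Δ_i = (y_(i+1) − y_i)/h_i = 7, -3, 8:
  1·σ_0 + 4·σ_1 + 1·σ_2 = 6(Δ_1 - Δ_0) = -60
  1·σ_1 + 4·σ_2 + 1·σ_3 = 6(Δ_2 - Δ_1) = 66
Natural end conditions: σ_0 = σ_3 = 0.
Hence σ_0 = 0, σ_1 = -102/5, σ_2 = 108/5, σ_3 = 0.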